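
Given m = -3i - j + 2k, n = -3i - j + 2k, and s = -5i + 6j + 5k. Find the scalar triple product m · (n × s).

0

n × s:
i: (-1)·5 - 2·6 = -5 - 12 = -17
j: 2·(-5) - (-3)·5 = -10 - (-15) = 5
k: (-3)·6 - (-1)·(-5) = -18 - 5 = -23
n × s = (-17, 5, -23)
m · (n × s) = (-3)·(-17) + (-1)·5 + 2·(-23) = 51 - 5 - 46 = 0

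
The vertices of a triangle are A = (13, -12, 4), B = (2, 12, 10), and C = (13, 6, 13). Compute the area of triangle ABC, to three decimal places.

AB = (-11, 24, 6),  AC = (0, 18, 9)
i: 24·9 - 6·18 = 216 - 108 = 108
j: 6·0 - (-11)·9 = 0 - (-99) = 99
k: (-11)·18 - 24·0 = -198 - 0 = -198
AB × AC = (108, 99, -198)
|AB × AC| = √60669 ≈ 246.3108
area = ½ · 246.3108 ≈ 123.155

123.155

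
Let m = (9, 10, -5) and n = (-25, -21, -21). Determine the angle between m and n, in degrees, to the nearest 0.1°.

126.3

m · n = 9·(-25) + 10·(-21) + (-5)·(-21) = -225 - 210 + 105 = -330
|m|² = 81 + 100 + 25 = 206,  |m| = √206 ≈ 14.352700
|n|² = 625 + 441 + 441 = 1507,  |n| = √1507 ≈ 38.820098
cos θ = -330 / (14.352700 · 38.820098) ≈ -0.59228
θ = arccos(-0.59228) ≈ 126.3°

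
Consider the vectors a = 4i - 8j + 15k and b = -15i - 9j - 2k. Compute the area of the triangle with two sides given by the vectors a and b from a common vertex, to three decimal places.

i: (-8)·(-2) - 15·(-9) = 16 - (-135) = 151
j: 15·(-15) - 4·(-2) = -225 - (-8) = -217
k: 4·(-9) - (-8)·(-15) = -36 - 120 = -156
a × b = (151, -217, -156)
|a × b| = √(151² + (-217)² + (-156)²) = √94226 ≈ 306.9625
area = ½ · 306.9625 ≈ 153.481

153.481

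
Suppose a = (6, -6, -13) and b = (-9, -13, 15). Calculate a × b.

i: (-6)·15 - (-13)·(-13) = -90 - 169 = -259
j: (-13)·(-9) - 6·15 = 117 - 90 = 27
k: 6·(-13) - (-6)·(-9) = -78 - 54 = -132
a × b = (-259, 27, -132)

(-259, 27, -132)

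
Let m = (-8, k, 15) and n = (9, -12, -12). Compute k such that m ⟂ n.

-21

m · n = (-8)·9 + k·(-12) + 15·(-12) = -252 - 12k
Set equal to 0: -12k = 252, so k = -21.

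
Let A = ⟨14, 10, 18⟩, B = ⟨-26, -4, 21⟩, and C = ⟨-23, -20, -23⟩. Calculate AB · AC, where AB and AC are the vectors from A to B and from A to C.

AB = B − A = (-40, -14, 3)
AC = C − A = (-37, -30, -41)
AB · AC = (-40)·(-37) + (-14)·(-30) + 3·(-41) = 1480 + 420 - 123 = 1777

1777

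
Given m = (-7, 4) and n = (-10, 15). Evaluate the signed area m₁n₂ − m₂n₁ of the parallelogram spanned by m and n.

(-7)·15 - 4·(-10) = -105 - (-40) = -65

-65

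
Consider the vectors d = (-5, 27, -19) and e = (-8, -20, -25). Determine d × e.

i: 27·(-25) - (-19)·(-20) = -675 - 380 = -1055
j: (-19)·(-8) - (-5)·(-25) = 152 - 125 = 27
k: (-5)·(-20) - 27·(-8) = 100 - (-216) = 316
d × e = (-1055, 27, 316)

(-1055, 27, 316)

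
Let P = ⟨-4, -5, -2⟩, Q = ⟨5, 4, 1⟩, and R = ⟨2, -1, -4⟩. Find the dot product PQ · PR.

PQ = Q − P = (9, 9, 3)
PR = R − P = (6, 4, -2)
PQ · PR = 9·6 + 9·4 + 3·(-2) = 54 + 36 - 6 = 84

84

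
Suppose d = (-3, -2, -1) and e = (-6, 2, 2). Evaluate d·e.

12

d · e = (-3)·(-6) + (-2)·2 + (-1)·2 = 18 - 4 - 2 = 12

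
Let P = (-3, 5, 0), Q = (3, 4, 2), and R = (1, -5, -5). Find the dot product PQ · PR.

24

PQ = Q − P = (6, -1, 2)
PR = R − P = (4, -10, -5)
PQ · PR = 6·4 + (-1)·(-10) + 2·(-5) = 24 + 10 - 10 = 24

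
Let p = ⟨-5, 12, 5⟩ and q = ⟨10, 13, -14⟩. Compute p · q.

36

p · q = (-5)·10 + 12·13 + 5·(-14) = -50 + 156 - 70 = 36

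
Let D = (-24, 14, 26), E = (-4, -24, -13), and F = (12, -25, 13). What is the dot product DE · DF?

DE = E − D = (20, -38, -39)
DF = F − D = (36, -39, -13)
DE · DF = 20·36 + (-38)·(-39) + (-39)·(-13) = 720 + 1482 + 507 = 2709

2709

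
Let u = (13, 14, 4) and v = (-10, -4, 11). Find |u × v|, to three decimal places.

i: 14·11 - 4·(-4) = 154 - (-16) = 170
j: 4·(-10) - 13·11 = -40 - 143 = -183
k: 13·(-4) - 14·(-10) = -52 - (-140) = 88
u × v = (170, -183, 88)
|u × v| = √(170² + (-183)² + 88²) = √70133 ≈ 264.8264

264.826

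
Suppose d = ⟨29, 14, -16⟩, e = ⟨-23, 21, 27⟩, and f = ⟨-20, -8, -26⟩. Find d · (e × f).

-35166

e × f:
i: 21·(-26) - 27·(-8) = -546 - (-216) = -330
j: 27·(-20) - (-23)·(-26) = -540 - 598 = -1138
k: (-23)·(-8) - 21·(-20) = 184 - (-420) = 604
e × f = (-330, -1138, 604)
d · (e × f) = 29·(-330) + 14·(-1138) + (-16)·604 = -9570 - 15932 - 9664 = -35166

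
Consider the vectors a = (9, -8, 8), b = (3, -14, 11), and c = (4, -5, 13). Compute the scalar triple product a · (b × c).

-855

b × c:
i: (-14)·13 - 11·(-5) = -182 - (-55) = -127
j: 11·4 - 3·13 = 44 - 39 = 5
k: 3·(-5) - (-14)·4 = -15 - (-56) = 41
b × c = (-127, 5, 41)
a · (b × c) = 9·(-127) + (-8)·5 + 8·41 = -1143 - 40 + 328 = -855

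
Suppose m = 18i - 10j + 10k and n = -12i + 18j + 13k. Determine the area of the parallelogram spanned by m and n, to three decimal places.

512.866

i: (-10)·13 - 10·18 = -130 - 180 = -310
j: 10·(-12) - 18·13 = -120 - 234 = -354
k: 18·18 - (-10)·(-12) = 324 - 120 = 204
m × n = (-310, -354, 204)
|m × n| = √((-310)² + (-354)² + 204²) = √263032 ≈ 512.8665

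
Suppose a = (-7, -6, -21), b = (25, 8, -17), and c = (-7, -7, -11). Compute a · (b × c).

b × c:
i: 8·(-11) - (-17)·(-7) = -88 - 119 = -207
j: (-17)·(-7) - 25·(-11) = 119 - (-275) = 394
k: 25·(-7) - 8·(-7) = -175 - (-56) = -119
b × c = (-207, 394, -119)
a · (b × c) = (-7)·(-207) + (-6)·394 + (-21)·(-119) = 1449 - 2364 + 2499 = 1584

1584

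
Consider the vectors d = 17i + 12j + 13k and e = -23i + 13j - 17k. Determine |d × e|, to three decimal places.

i: 12·(-17) - 13·13 = -204 - 169 = -373
j: 13·(-23) - 17·(-17) = -299 - (-289) = -10
k: 17·13 - 12·(-23) = 221 - (-276) = 497
d × e = (-373, -10, 497)
|d × e| = √((-373)² + (-10)² + 497²) = √386238 ≈ 621.4805

621.480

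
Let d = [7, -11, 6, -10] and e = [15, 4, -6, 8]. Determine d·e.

d · e = 7·15 + (-11)·4 + 6·(-6) + (-10)·8 = 105 - 44 - 36 - 80 = -55

-55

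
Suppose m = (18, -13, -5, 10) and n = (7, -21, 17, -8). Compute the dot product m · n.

234

m · n = 18·7 + (-13)·(-21) + (-5)·17 + 10·(-8) = 126 + 273 - 85 - 80 = 234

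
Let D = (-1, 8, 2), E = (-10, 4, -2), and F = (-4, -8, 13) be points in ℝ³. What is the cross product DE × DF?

DE = (-9, -4, -4)
DF = (-3, -16, 11)
i: (-4)·11 - (-4)·(-16) = -44 - 64 = -108
j: (-4)·(-3) - (-9)·11 = 12 - (-99) = 111
k: (-9)·(-16) - (-4)·(-3) = 144 - 12 = 132
DE × DF = (-108, 111, 132)

(-108, 111, 132)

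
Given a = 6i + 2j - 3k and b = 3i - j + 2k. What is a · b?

10

a · b = 6·3 + 2·(-1) + (-3)·2 = 18 - 2 - 6 = 10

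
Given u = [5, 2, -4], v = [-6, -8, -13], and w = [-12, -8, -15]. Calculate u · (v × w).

v × w:
i: (-8)·(-15) - (-13)·(-8) = 120 - 104 = 16
j: (-13)·(-12) - (-6)·(-15) = 156 - 90 = 66
k: (-6)·(-8) - (-8)·(-12) = 48 - 96 = -48
v × w = (16, 66, -48)
u · (v × w) = 5·16 + 2·66 + (-4)·(-48) = 80 + 132 + 192 = 404

404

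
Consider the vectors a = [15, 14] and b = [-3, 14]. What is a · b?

151

a · b = 15·(-3) + 14·14 = -45 + 196 = 151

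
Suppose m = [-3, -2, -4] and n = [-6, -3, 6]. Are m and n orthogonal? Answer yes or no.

yes

m · n = (-3)·(-6) + (-2)·(-3) + (-4)·6 = 18 + 6 - 24 = 0
Zero, so the vectors are orthogonal.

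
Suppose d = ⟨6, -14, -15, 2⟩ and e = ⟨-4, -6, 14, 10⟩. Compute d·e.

-130

d · e = 6·(-4) + (-14)·(-6) + (-15)·14 + 2·10 = -24 + 84 - 210 + 20 = -130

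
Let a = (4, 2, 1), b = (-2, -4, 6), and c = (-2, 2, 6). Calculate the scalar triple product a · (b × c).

b × c:
i: (-4)·6 - 6·2 = -24 - 12 = -36
j: 6·(-2) - (-2)·6 = -12 - (-12) = 0
k: (-2)·2 - (-4)·(-2) = -4 - 8 = -12
b × c = (-36, 0, -12)
a · (b × c) = 4·(-36) + 2·0 + 1·(-12) = -144 + 0 - 12 = -156

-156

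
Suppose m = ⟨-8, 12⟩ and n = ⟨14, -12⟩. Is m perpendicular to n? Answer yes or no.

m · n = (-8)·14 + 12·(-12) = -112 - 144 = -256
Nonzero, so the vectors are not orthogonal.

no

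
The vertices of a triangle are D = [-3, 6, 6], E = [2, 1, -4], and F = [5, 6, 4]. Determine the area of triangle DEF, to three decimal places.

40.620

DE = (5, -5, -10),  DF = (8, 0, -2)
i: (-5)·(-2) - (-10)·0 = 10 - 0 = 10
j: (-10)·8 - 5·(-2) = -80 - (-10) = -70
k: 5·0 - (-5)·8 = 0 - (-40) = 40
DE × DF = (10, -70, 40)
|DE × DF| = √6600 ≈ 81.2404
area = ½ · 81.2404 ≈ 40.620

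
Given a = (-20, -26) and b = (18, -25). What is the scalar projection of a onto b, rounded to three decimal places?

a · b = (-20)·18 + (-26)·(-25) = -360 + 650 = 290
|b| = √(324 + 625) = √949 ≈ 30.8058
comp_b a = 290 / √949 ≈ 9.414

9.414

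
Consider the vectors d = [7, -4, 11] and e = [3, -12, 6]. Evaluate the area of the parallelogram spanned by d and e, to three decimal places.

130.111

i: (-4)·6 - 11·(-12) = -24 - (-132) = 108
j: 11·3 - 7·6 = 33 - 42 = -9
k: 7·(-12) - (-4)·3 = -84 - (-12) = -72
d × e = (108, -9, -72)
|d × e| = √(108² + (-9)² + (-72)²) = √16929 ≈ 130.1115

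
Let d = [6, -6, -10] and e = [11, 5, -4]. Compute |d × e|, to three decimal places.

i: (-6)·(-4) - (-10)·5 = 24 - (-50) = 74
j: (-10)·11 - 6·(-4) = -110 - (-24) = -86
k: 6·5 - (-6)·11 = 30 - (-66) = 96
d × e = (74, -86, 96)
|d × e| = √(74² + (-86)² + 96²) = √22088 ≈ 148.6203

148.620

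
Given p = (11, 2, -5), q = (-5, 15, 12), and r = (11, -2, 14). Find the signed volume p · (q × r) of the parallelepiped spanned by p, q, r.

q × r:
i: 15·14 - 12·(-2) = 210 - (-24) = 234
j: 12·11 - (-5)·14 = 132 - (-70) = 202
k: (-5)·(-2) - 15·11 = 10 - 165 = -155
q × r = (234, 202, -155)
p · (q × r) = 11·234 + 2·202 + (-5)·(-155) = 2574 + 404 + 775 = 3753

3753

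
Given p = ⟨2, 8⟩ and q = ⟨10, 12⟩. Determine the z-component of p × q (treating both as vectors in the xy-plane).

-56

2·12 - 8·10 = 24 - 80 = -56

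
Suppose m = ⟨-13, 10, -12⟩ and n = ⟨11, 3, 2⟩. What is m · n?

m · n = (-13)·11 + 10·3 + (-12)·2 = -143 + 30 - 24 = -137

-137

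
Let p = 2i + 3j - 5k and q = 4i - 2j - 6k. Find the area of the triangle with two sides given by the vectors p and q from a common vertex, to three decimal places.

16.613

i: 3·(-6) - (-5)·(-2) = -18 - 10 = -28
j: (-5)·4 - 2·(-6) = -20 - (-12) = -8
k: 2·(-2) - 3·4 = -4 - 12 = -16
p × q = (-28, -8, -16)
|p × q| = √((-28)² + (-8)² + (-16)²) = √1104 ≈ 33.2265
area = ½ · 33.2265 ≈ 16.613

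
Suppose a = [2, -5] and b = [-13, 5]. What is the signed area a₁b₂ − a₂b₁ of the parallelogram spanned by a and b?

-55

2·5 - (-5)·(-13) = 10 - 65 = -55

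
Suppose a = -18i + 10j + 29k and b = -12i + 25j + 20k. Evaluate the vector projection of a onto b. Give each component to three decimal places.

a · b = (-18)·(-12) + 10·25 + 29·20 = 216 + 250 + 580 = 1046
|b|² = 144 + 625 + 400 = 1169
proj_b a = (1046/1169) · (-12, 25, 20) ≈ (-10.737, 22.370, 17.896)

(-10.737, 22.370, 17.896)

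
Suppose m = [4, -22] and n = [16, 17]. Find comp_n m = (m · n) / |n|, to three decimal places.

m · n = 4·16 + (-22)·17 = 64 - 374 = -310
|n| = √(256 + 289) = √545 ≈ 23.3452
comp_n m = -310 / √545 ≈ -13.279

-13.279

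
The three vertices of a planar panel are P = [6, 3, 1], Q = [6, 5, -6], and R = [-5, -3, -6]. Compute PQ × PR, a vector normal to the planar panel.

PQ = (0, 2, -7)
PR = (-11, -6, -7)
i: 2·(-7) - (-7)·(-6) = -14 - 42 = -56
j: (-7)·(-11) - 0·(-7) = 77 - 0 = 77
k: 0·(-6) - 2·(-11) = 0 - (-22) = 22
PQ × PR = (-56, 77, 22)

(-56, 77, 22)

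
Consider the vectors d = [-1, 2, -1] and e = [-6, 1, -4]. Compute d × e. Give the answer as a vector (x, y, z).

i: 2·(-4) - (-1)·1 = -8 - (-1) = -7
j: (-1)·(-6) - (-1)·(-4) = 6 - 4 = 2
k: (-1)·1 - 2·(-6) = -1 - (-12) = 11
d × e = (-7, 2, 11)

(-7, 2, 11)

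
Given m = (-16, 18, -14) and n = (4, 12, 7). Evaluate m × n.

i: 18·7 - (-14)·12 = 126 - (-168) = 294
j: (-14)·4 - (-16)·7 = -56 - (-112) = 56
k: (-16)·12 - 18·4 = -192 - 72 = -264
m × n = (294, 56, -264)

(294, 56, -264)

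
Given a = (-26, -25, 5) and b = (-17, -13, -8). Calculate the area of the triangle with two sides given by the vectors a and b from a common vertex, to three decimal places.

202.264

i: (-25)·(-8) - 5·(-13) = 200 - (-65) = 265
j: 5·(-17) - (-26)·(-8) = -85 - 208 = -293
k: (-26)·(-13) - (-25)·(-17) = 338 - 425 = -87
a × b = (265, -293, -87)
|a × b| = √(265² + (-293)² + (-87)²) = √163643 ≈ 404.5281
area = ½ · 404.5281 ≈ 202.264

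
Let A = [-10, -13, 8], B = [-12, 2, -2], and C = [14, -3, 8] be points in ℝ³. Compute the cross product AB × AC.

(100, -240, -380)

AB = (-2, 15, -10)
AC = (24, 10, 0)
i: 15·0 - (-10)·10 = 0 - (-100) = 100
j: (-10)·24 - (-2)·0 = -240 - 0 = -240
k: (-2)·10 - 15·24 = -20 - 360 = -380
AB × AC = (100, -240, -380)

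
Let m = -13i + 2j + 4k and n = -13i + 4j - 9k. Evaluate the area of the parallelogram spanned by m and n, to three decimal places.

174.336

i: 2·(-9) - 4·4 = -18 - 16 = -34
j: 4·(-13) - (-13)·(-9) = -52 - 117 = -169
k: (-13)·4 - 2·(-13) = -52 - (-26) = -26
m × n = (-34, -169, -26)
|m × n| = √((-34)² + (-169)² + (-26)²) = √30393 ≈ 174.3359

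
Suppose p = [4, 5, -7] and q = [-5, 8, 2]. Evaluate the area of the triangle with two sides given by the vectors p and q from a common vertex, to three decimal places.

45.645

i: 5·2 - (-7)·8 = 10 - (-56) = 66
j: (-7)·(-5) - 4·2 = 35 - 8 = 27
k: 4·8 - 5·(-5) = 32 - (-25) = 57
p × q = (66, 27, 57)
|p × q| = √(66² + 27² + 57²) = √8334 ≈ 91.2907
area = ½ · 91.2907 ≈ 45.645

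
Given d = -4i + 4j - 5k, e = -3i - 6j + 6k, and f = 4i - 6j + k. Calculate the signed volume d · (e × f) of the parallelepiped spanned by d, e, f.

e × f:
i: (-6)·1 - 6·(-6) = -6 - (-36) = 30
j: 6·4 - (-3)·1 = 24 - (-3) = 27
k: (-3)·(-6) - (-6)·4 = 18 - (-24) = 42
e × f = (30, 27, 42)
d · (e × f) = (-4)·30 + 4·27 + (-5)·42 = -120 + 108 - 210 = -222

-222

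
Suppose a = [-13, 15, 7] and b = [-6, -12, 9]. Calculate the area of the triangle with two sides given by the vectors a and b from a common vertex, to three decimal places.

i: 15·9 - 7·(-12) = 135 - (-84) = 219
j: 7·(-6) - (-13)·9 = -42 - (-117) = 75
k: (-13)·(-12) - 15·(-6) = 156 - (-90) = 246
a × b = (219, 75, 246)
|a × b| = √(219² + 75² + 246²) = √114102 ≈ 337.7899
area = ½ · 337.7899 ≈ 168.895

168.895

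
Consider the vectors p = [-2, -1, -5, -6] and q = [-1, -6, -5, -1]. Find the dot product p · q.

39

p · q = (-2)·(-1) + (-1)·(-6) + (-5)·(-5) + (-6)·(-1) = 2 + 6 + 25 + 6 = 39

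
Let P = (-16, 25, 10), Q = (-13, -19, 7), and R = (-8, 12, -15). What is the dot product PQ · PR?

PQ = Q − P = (3, -44, -3)
PR = R − P = (8, -13, -25)
PQ · PR = 3·8 + (-44)·(-13) + (-3)·(-25) = 24 + 572 + 75 = 671

671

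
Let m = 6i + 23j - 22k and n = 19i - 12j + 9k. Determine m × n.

(-57, -472, -509)

i: 23·9 - (-22)·(-12) = 207 - 264 = -57
j: (-22)·19 - 6·9 = -418 - 54 = -472
k: 6·(-12) - 23·19 = -72 - 437 = -509
m × n = (-57, -472, -509)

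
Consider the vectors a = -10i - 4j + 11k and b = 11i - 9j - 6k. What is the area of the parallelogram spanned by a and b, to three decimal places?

i: (-4)·(-6) - 11·(-9) = 24 - (-99) = 123
j: 11·11 - (-10)·(-6) = 121 - 60 = 61
k: (-10)·(-9) - (-4)·11 = 90 - (-44) = 134
a × b = (123, 61, 134)
|a × b| = √(123² + 61² + 134²) = √36806 ≈ 191.8489

191.849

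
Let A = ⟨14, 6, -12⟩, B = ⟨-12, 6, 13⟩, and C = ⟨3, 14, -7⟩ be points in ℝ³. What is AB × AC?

AB = (-26, 0, 25)
AC = (-11, 8, 5)
i: 0·5 - 25·8 = 0 - 200 = -200
j: 25·(-11) - (-26)·5 = -275 - (-130) = -145
k: (-26)·8 - 0·(-11) = -208 - 0 = -208
AB × AC = (-200, -145, -208)

(-200, -145, -208)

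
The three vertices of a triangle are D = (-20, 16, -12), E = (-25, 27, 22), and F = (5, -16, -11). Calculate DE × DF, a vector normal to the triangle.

(1099, 855, -115)

DE = (-5, 11, 34)
DF = (25, -32, 1)
i: 11·1 - 34·(-32) = 11 - (-1088) = 1099
j: 34·25 - (-5)·1 = 850 - (-5) = 855
k: (-5)·(-32) - 11·25 = 160 - 275 = -115
DE × DF = (1099, 855, -115)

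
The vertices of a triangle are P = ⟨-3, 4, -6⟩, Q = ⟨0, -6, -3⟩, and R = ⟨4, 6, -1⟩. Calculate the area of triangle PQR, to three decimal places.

47.297

PQ = (3, -10, 3),  PR = (7, 2, 5)
i: (-10)·5 - 3·2 = -50 - 6 = -56
j: 3·7 - 3·5 = 21 - 15 = 6
k: 3·2 - (-10)·7 = 6 - (-70) = 76
PQ × PR = (-56, 6, 76)
|PQ × PR| = √8948 ≈ 94.5939
area = ½ · 94.5939 ≈ 47.297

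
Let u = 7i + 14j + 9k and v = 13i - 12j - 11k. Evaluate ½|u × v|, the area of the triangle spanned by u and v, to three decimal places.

166.214

i: 14·(-11) - 9·(-12) = -154 - (-108) = -46
j: 9·13 - 7·(-11) = 117 - (-77) = 194
k: 7·(-12) - 14·13 = -84 - 182 = -266
u × v = (-46, 194, -266)
|u × v| = √((-46)² + 194² + (-266)²) = √110508 ≈ 332.4274
area = ½ · 332.4274 ≈ 166.214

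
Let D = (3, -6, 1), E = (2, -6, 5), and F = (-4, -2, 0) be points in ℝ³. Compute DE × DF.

(-16, -29, -4)

DE = (-1, 0, 4)
DF = (-7, 4, -1)
i: 0·(-1) - 4·4 = 0 - 16 = -16
j: 4·(-7) - (-1)·(-1) = -28 - 1 = -29
k: (-1)·4 - 0·(-7) = -4 - 0 = -4
DE × DF = (-16, -29, -4)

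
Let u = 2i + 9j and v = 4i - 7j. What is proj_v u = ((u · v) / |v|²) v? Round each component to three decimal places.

(-3.385, 5.923)

u · v = 2·4 + 9·(-7) = 8 - 63 = -55
|v|² = 16 + 49 = 65
proj_v u = (-55/65) · (4, -7) ≈ (-3.385, 5.923)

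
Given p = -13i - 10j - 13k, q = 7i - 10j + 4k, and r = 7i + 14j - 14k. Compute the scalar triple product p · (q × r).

-4536

q × r:
i: (-10)·(-14) - 4·14 = 140 - 56 = 84
j: 4·7 - 7·(-14) = 28 - (-98) = 126
k: 7·14 - (-10)·7 = 98 - (-70) = 168
q × r = (84, 126, 168)
p · (q × r) = (-13)·84 + (-10)·126 + (-13)·168 = -1092 - 1260 - 2184 = -4536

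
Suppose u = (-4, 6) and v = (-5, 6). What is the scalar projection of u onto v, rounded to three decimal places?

7.170

u · v = (-4)·(-5) + 6·6 = 20 + 36 = 56
|v| = √(25 + 36) = √61 ≈ 7.8102
comp_v u = 56 / √61 ≈ 7.170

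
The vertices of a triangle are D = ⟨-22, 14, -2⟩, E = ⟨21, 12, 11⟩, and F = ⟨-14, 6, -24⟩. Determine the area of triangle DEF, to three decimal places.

554.975

DE = (43, -2, 13),  DF = (8, -8, -22)
i: (-2)·(-22) - 13·(-8) = 44 - (-104) = 148
j: 13·8 - 43·(-22) = 104 - (-946) = 1050
k: 43·(-8) - (-2)·8 = -344 - (-16) = -328
DE × DF = (148, 1050, -328)
|DE × DF| = √1231988 ≈ 1109.9495
area = ½ · 1109.9495 ≈ 554.975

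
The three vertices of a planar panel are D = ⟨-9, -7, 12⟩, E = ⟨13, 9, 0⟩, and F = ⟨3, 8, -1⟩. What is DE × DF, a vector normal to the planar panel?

(-28, 142, 138)

DE = (22, 16, -12)
DF = (12, 15, -13)
i: 16·(-13) - (-12)·15 = -208 - (-180) = -28
j: (-12)·12 - 22·(-13) = -144 - (-286) = 142
k: 22·15 - 16·12 = 330 - 192 = 138
DE × DF = (-28, 142, 138)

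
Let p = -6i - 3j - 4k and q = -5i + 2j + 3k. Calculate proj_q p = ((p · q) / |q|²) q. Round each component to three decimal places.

p · q = (-6)·(-5) + (-3)·2 + (-4)·3 = 30 - 6 - 12 = 12
|q|² = 25 + 4 + 9 = 38
proj_q p = (12/38) · (-5, 2, 3) ≈ (-1.579, 0.632, 0.947)

(-1.579, 0.632, 0.947)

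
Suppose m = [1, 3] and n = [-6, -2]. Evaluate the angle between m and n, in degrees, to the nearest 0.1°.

m · n = 1·(-6) + 3·(-2) = -6 - 6 = -12
|m|² = 1 + 9 = 10,  |m| = √10 ≈ 3.162278
|n|² = 36 + 4 = 40,  |n| = √40 ≈ 6.324555
cos θ = -12 / (3.162278 · 6.324555) ≈ -0.60000
θ = arccos(-0.60000) ≈ 126.9°

126.9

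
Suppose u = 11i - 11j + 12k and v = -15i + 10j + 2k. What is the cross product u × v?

i: (-11)·2 - 12·10 = -22 - 120 = -142
j: 12·(-15) - 11·2 = -180 - 22 = -202
k: 11·10 - (-11)·(-15) = 110 - 165 = -55
u × v = (-142, -202, -55)

(-142, -202, -55)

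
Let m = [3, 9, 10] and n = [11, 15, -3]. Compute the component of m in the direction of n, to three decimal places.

7.324

m · n = 3·11 + 9·15 + 10·(-3) = 33 + 135 - 30 = 138
|n| = √(121 + 225 + 9) = √355 ≈ 18.8414
comp_n m = 138 / √355 ≈ 7.324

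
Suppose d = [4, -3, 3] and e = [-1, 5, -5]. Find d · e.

-34

d · e = 4·(-1) + (-3)·5 + 3·(-5) = -4 - 15 - 15 = -34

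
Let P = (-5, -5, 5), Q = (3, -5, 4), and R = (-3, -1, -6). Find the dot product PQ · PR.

27

PQ = Q − P = (8, 0, -1)
PR = R − P = (2, 4, -11)
PQ · PR = 8·2 + 0·4 + (-1)·(-11) = 16 + 0 + 11 = 27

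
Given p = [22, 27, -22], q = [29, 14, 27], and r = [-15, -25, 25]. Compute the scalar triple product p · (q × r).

3370

q × r:
i: 14·25 - 27·(-25) = 350 - (-675) = 1025
j: 27·(-15) - 29·25 = -405 - 725 = -1130
k: 29·(-25) - 14·(-15) = -725 - (-210) = -515
q × r = (1025, -1130, -515)
p · (q × r) = 22·1025 + 27·(-1130) + (-22)·(-515) = 22550 - 30510 + 11330 = 3370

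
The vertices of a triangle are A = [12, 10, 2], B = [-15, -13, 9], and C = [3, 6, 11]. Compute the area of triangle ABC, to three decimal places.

136.237

AB = (-27, -23, 7),  AC = (-9, -4, 9)
i: (-23)·9 - 7·(-4) = -207 - (-28) = -179
j: 7·(-9) - (-27)·9 = -63 - (-243) = 180
k: (-27)·(-4) - (-23)·(-9) = 108 - 207 = -99
AB × AC = (-179, 180, -99)
|AB × AC| = √74242 ≈ 272.4739
area = ½ · 272.4739 ≈ 136.237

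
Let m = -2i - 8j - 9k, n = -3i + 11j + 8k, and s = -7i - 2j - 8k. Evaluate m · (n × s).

37

n × s:
i: 11·(-8) - 8·(-2) = -88 - (-16) = -72
j: 8·(-7) - (-3)·(-8) = -56 - 24 = -80
k: (-3)·(-2) - 11·(-7) = 6 - (-77) = 83
n × s = (-72, -80, 83)
m · (n × s) = (-2)·(-72) + (-8)·(-80) + (-9)·83 = 144 + 640 - 747 = 37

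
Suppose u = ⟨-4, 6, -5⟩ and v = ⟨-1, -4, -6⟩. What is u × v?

(-56, -19, 22)

i: 6·(-6) - (-5)·(-4) = -36 - 20 = -56
j: (-5)·(-1) - (-4)·(-6) = 5 - 24 = -19
k: (-4)·(-4) - 6·(-1) = 16 - (-6) = 22
u × v = (-56, -19, 22)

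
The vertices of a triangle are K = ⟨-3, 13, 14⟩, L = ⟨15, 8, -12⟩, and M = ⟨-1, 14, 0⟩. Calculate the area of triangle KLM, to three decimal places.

111.803

KL = (18, -5, -26),  KM = (2, 1, -14)
i: (-5)·(-14) - (-26)·1 = 70 - (-26) = 96
j: (-26)·2 - 18·(-14) = -52 - (-252) = 200
k: 18·1 - (-5)·2 = 18 - (-10) = 28
KL × KM = (96, 200, 28)
|KL × KM| = √50000 ≈ 223.6068
area = ½ · 223.6068 ≈ 111.803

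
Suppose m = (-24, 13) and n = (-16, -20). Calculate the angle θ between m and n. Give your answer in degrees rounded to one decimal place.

m · n = (-24)·(-16) + 13·(-20) = 384 - 260 = 124
|m|² = 576 + 169 = 745,  |m| = √745 ≈ 27.294688
|n|² = 256 + 400 = 656,  |n| = √656 ≈ 25.612497
cos θ = 124 / (27.294688 · 25.612497) ≈ 0.17737
θ = arccos(0.17737) ≈ 79.8°

79.8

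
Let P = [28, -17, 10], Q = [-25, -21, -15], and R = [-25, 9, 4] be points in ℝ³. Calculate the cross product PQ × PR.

(674, 1007, -1590)

PQ = (-53, -4, -25)
PR = (-53, 26, -6)
i: (-4)·(-6) - (-25)·26 = 24 - (-650) = 674
j: (-25)·(-53) - (-53)·(-6) = 1325 - 318 = 1007
k: (-53)·26 - (-4)·(-53) = -1378 - 212 = -1590
PQ × PR = (674, 1007, -1590)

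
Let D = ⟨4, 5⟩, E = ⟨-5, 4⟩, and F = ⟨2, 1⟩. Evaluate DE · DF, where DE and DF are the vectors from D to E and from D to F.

DE = E − D = (-9, -1)
DF = F − D = (-2, -4)
DE · DF = (-9)·(-2) + (-1)·(-4) = 18 + 4 = 22

22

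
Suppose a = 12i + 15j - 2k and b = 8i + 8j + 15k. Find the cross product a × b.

i: 15·15 - (-2)·8 = 225 - (-16) = 241
j: (-2)·8 - 12·15 = -16 - 180 = -196
k: 12·8 - 15·8 = 96 - 120 = -24
a × b = (241, -196, -24)

(241, -196, -24)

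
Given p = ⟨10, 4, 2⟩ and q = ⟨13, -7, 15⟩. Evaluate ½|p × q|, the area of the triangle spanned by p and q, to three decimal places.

i: 4·15 - 2·(-7) = 60 - (-14) = 74
j: 2·13 - 10·15 = 26 - 150 = -124
k: 10·(-7) - 4·13 = -70 - 52 = -122
p × q = (74, -124, -122)
|p × q| = √(74² + (-124)² + (-122)²) = √35736 ≈ 189.0397
area = ½ · 189.0397 ≈ 94.520

94.520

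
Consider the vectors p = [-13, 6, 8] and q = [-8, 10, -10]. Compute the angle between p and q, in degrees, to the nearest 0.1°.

71.6

p · q = (-13)·(-8) + 6·10 + 8·(-10) = 104 + 60 - 80 = 84
|p|² = 169 + 36 + 64 = 269,  |p| = √269 ≈ 16.401219
|q|² = 64 + 100 + 100 = 264,  |q| = √264 ≈ 16.248077
cos θ = 84 / (16.401219 · 16.248077) ≈ 0.31521
θ = arccos(0.31521) ≈ 71.6°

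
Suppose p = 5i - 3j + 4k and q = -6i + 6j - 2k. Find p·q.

p · q = 5·(-6) + (-3)·6 + 4·(-2) = -30 - 18 - 8 = -56

-56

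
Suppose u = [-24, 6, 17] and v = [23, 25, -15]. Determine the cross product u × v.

(-515, 31, -738)

i: 6·(-15) - 17·25 = -90 - 425 = -515
j: 17·23 - (-24)·(-15) = 391 - 360 = 31
k: (-24)·25 - 6·23 = -600 - 138 = -738
u × v = (-515, 31, -738)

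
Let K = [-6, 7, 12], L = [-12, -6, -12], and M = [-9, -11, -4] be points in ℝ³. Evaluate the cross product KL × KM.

(-224, -24, 69)

KL = (-6, -13, -24)
KM = (-3, -18, -16)
i: (-13)·(-16) - (-24)·(-18) = 208 - 432 = -224
j: (-24)·(-3) - (-6)·(-16) = 72 - 96 = -24
k: (-6)·(-18) - (-13)·(-3) = 108 - 39 = 69
KL × KM = (-224, -24, 69)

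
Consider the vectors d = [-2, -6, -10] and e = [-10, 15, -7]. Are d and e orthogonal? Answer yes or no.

d · e = (-2)·(-10) + (-6)·15 + (-10)·(-7) = 20 - 90 + 70 = 0
Zero, so the vectors are orthogonal.

yes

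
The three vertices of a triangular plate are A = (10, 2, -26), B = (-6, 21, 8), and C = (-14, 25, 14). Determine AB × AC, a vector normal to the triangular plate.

AB = (-16, 19, 34)
AC = (-24, 23, 40)
i: 19·40 - 34·23 = 760 - 782 = -22
j: 34·(-24) - (-16)·40 = -816 - (-640) = -176
k: (-16)·23 - 19·(-24) = -368 - (-456) = 88
AB × AC = (-22, -176, 88)

(-22, -176, 88)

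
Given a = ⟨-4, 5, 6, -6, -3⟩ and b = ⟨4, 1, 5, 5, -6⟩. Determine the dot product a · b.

7

a · b = (-4)·4 + 5·1 + 6·5 + (-6)·5 + (-3)·(-6) = -16 + 5 + 30 - 30 + 18 = 7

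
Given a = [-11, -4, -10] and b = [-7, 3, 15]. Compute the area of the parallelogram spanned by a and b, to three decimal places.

244.634

i: (-4)·15 - (-10)·3 = -60 - (-30) = -30
j: (-10)·(-7) - (-11)·15 = 70 - (-165) = 235
k: (-11)·3 - (-4)·(-7) = -33 - 28 = -61
a × b = (-30, 235, -61)
|a × b| = √((-30)² + 235² + (-61)²) = √59846 ≈ 244.6344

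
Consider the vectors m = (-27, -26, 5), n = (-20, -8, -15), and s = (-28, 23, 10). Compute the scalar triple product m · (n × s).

-26695

n × s:
i: (-8)·10 - (-15)·23 = -80 - (-345) = 265
j: (-15)·(-28) - (-20)·10 = 420 - (-200) = 620
k: (-20)·23 - (-8)·(-28) = -460 - 224 = -684
n × s = (265, 620, -684)
m · (n × s) = (-27)·265 + (-26)·620 + 5·(-684) = -7155 - 16120 - 3420 = -26695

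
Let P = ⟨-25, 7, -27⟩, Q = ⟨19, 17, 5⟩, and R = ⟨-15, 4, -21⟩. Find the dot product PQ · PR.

602

PQ = Q − P = (44, 10, 32)
PR = R − P = (10, -3, 6)
PQ · PR = 44·10 + 10·(-3) + 32·6 = 440 - 30 + 192 = 602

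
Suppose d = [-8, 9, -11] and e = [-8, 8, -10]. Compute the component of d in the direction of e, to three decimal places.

16.292

d · e = (-8)·(-8) + 9·8 + (-11)·(-10) = 64 + 72 + 110 = 246
|e| = √(64 + 64 + 100) = √228 ≈ 15.0997
comp_e d = 246 / √228 ≈ 16.292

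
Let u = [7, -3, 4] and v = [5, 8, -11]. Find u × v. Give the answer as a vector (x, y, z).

(1, 97, 71)

i: (-3)·(-11) - 4·8 = 33 - 32 = 1
j: 4·5 - 7·(-11) = 20 - (-77) = 97
k: 7·8 - (-3)·5 = 56 - (-15) = 71
u × v = (1, 97, 71)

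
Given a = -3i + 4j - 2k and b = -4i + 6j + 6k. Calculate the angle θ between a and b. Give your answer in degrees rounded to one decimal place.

a · b = (-3)·(-4) + 4·6 + (-2)·6 = 12 + 24 - 12 = 24
|a|² = 9 + 16 + 4 = 29,  |a| = √29 ≈ 5.385165
|b|² = 16 + 36 + 36 = 88,  |b| = √88 ≈ 9.380832
cos θ = 24 / (5.385165 · 9.380832) ≈ 0.47508
θ = arccos(0.47508) ≈ 61.6°

61.6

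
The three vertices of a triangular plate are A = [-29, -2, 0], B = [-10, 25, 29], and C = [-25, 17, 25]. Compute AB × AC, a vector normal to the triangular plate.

AB = (19, 27, 29)
AC = (4, 19, 25)
i: 27·25 - 29·19 = 675 - 551 = 124
j: 29·4 - 19·25 = 116 - 475 = -359
k: 19·19 - 27·4 = 361 - 108 = 253
AB × AC = (124, -359, 253)

(124, -359, 253)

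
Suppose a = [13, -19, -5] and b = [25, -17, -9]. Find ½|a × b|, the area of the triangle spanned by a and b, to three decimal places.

134.142

i: (-19)·(-9) - (-5)·(-17) = 171 - 85 = 86
j: (-5)·25 - 13·(-9) = -125 - (-117) = -8
k: 13·(-17) - (-19)·25 = -221 - (-475) = 254
a × b = (86, -8, 254)
|a × b| = √(86² + (-8)² + 254²) = √71976 ≈ 268.2834
area = ½ · 268.2834 ≈ 134.142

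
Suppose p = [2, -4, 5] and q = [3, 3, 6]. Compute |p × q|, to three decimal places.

43.058

i: (-4)·6 - 5·3 = -24 - 15 = -39
j: 5·3 - 2·6 = 15 - 12 = 3
k: 2·3 - (-4)·3 = 6 - (-12) = 18
p × q = (-39, 3, 18)
|p × q| = √((-39)² + 3² + 18²) = √1854 ≈ 43.0581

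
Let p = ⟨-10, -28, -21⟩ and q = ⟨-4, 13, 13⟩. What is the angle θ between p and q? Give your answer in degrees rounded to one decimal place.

150.7

p · q = (-10)·(-4) + (-28)·13 + (-21)·13 = 40 - 364 - 273 = -597
|p|² = 100 + 784 + 441 = 1325,  |p| = √1325 ≈ 36.400549
|q|² = 16 + 169 + 169 = 354,  |q| = √354 ≈ 18.814888
cos θ = -597 / (36.400549 · 18.814888) ≈ -0.87170
θ = arccos(-0.87170) ≈ 150.7°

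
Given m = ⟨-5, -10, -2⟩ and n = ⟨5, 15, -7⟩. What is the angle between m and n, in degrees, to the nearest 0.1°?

m · n = (-5)·5 + (-10)·15 + (-2)·(-7) = -25 - 150 + 14 = -161
|m|² = 25 + 100 + 4 = 129,  |m| = √129 ≈ 11.357817
|n|² = 25 + 225 + 49 = 299,  |n| = √299 ≈ 17.291616
cos θ = -161 / (11.357817 · 17.291616) ≈ -0.81978
θ = arccos(-0.81978) ≈ 145.1°

145.1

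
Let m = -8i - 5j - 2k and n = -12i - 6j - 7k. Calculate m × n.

(23, -32, -12)

i: (-5)·(-7) - (-2)·(-6) = 35 - 12 = 23
j: (-2)·(-12) - (-8)·(-7) = 24 - 56 = -32
k: (-8)·(-6) - (-5)·(-12) = 48 - 60 = -12
m × n = (23, -32, -12)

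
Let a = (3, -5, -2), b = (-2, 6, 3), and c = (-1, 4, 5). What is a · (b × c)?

b × c:
i: 6·5 - 3·4 = 30 - 12 = 18
j: 3·(-1) - (-2)·5 = -3 - (-10) = 7
k: (-2)·4 - 6·(-1) = -8 - (-6) = -2
b × c = (18, 7, -2)
a · (b × c) = 3·18 + (-5)·7 + (-2)·(-2) = 54 - 35 + 4 = 23

23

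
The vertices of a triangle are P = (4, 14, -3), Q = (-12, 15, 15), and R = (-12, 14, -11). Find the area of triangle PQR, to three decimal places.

PQ = (-16, 1, 18),  PR = (-16, 0, -8)
i: 1·(-8) - 18·0 = -8 - 0 = -8
j: 18·(-16) - (-16)·(-8) = -288 - 128 = -416
k: (-16)·0 - 1·(-16) = 0 - (-16) = 16
PQ × PR = (-8, -416, 16)
|PQ × PR| = √173376 ≈ 416.3844
area = ½ · 416.3844 ≈ 208.192

208.192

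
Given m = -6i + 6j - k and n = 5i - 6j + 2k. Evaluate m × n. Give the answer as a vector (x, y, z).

(6, 7, 6)

i: 6·2 - (-1)·(-6) = 12 - 6 = 6
j: (-1)·5 - (-6)·2 = -5 - (-12) = 7
k: (-6)·(-6) - 6·5 = 36 - 30 = 6
m × n = (6, 7, 6)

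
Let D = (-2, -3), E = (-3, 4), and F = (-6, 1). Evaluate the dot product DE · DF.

32

DE = E − D = (-1, 7)
DF = F − D = (-4, 4)
DE · DF = (-1)·(-4) + 7·4 = 4 + 28 = 32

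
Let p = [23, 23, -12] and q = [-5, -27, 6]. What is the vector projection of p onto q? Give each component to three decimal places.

(5.114, 27.615, -6.137)

p · q = 23·(-5) + 23·(-27) + (-12)·6 = -115 - 621 - 72 = -808
|q|² = 25 + 729 + 36 = 790
proj_q p = (-808/790) · (-5, -27, 6) ≈ (5.114, 27.615, -6.137)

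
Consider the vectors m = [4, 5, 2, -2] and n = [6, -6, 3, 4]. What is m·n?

-8

m · n = 4·6 + 5·(-6) + 2·3 + (-2)·4 = 24 - 30 + 6 - 8 = -8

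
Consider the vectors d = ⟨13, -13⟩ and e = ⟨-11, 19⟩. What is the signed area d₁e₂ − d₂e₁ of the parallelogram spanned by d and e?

13·19 - (-13)·(-11) = 247 - 143 = 104

104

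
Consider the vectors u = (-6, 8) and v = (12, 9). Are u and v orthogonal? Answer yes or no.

u · v = (-6)·12 + 8·9 = -72 + 72 = 0
Zero, so the vectors are orthogonal.

yes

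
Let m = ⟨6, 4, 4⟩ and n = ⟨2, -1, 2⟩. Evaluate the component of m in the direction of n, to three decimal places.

5.333

m · n = 6·2 + 4·(-1) + 4·2 = 12 - 4 + 8 = 16
|n| = √(4 + 1 + 4) = √9 ≈ 3.0000
comp_n m = 16 / √9 ≈ 5.333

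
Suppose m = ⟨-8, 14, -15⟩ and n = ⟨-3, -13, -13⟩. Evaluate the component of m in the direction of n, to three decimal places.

1.986

m · n = (-8)·(-3) + 14·(-13) + (-15)·(-13) = 24 - 182 + 195 = 37
|n| = √(9 + 169 + 169) = √347 ≈ 18.6279
comp_n m = 37 / √347 ≈ 1.986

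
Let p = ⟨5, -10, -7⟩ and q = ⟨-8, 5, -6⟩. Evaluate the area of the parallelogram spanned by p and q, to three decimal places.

139.449

i: (-10)·(-6) - (-7)·5 = 60 - (-35) = 95
j: (-7)·(-8) - 5·(-6) = 56 - (-30) = 86
k: 5·5 - (-10)·(-8) = 25 - 80 = -55
p × q = (95, 86, -55)
|p × q| = √(95² + 86² + (-55)²) = √19446 ≈ 139.4489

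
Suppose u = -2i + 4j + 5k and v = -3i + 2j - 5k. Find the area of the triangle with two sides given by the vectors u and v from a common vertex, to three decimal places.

i: 4·(-5) - 5·2 = -20 - 10 = -30
j: 5·(-3) - (-2)·(-5) = -15 - 10 = -25
k: (-2)·2 - 4·(-3) = -4 - (-12) = 8
u × v = (-30, -25, 8)
|u × v| = √((-30)² + (-25)² + 8²) = √1589 ≈ 39.8623
area = ½ · 39.8623 ≈ 19.931

19.931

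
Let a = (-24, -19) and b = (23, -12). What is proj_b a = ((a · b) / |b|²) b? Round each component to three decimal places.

a · b = (-24)·23 + (-19)·(-12) = -552 + 228 = -324
|b|² = 529 + 144 = 673
proj_b a = (-324/673) · (23, -12) ≈ (-11.073, 5.777)

(-11.073, 5.777)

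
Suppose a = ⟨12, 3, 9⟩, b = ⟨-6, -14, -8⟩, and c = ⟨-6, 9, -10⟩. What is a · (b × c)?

b × c:
i: (-14)·(-10) - (-8)·9 = 140 - (-72) = 212
j: (-8)·(-6) - (-6)·(-10) = 48 - 60 = -12
k: (-6)·9 - (-14)·(-6) = -54 - 84 = -138
b × c = (212, -12, -138)
a · (b × c) = 12·212 + 3·(-12) + 9·(-138) = 2544 - 36 - 1242 = 1266

1266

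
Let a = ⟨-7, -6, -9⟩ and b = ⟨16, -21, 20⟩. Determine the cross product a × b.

(-309, -4, 243)

i: (-6)·20 - (-9)·(-21) = -120 - 189 = -309
j: (-9)·16 - (-7)·20 = -144 - (-140) = -4
k: (-7)·(-21) - (-6)·16 = 147 - (-96) = 243
a × b = (-309, -4, 243)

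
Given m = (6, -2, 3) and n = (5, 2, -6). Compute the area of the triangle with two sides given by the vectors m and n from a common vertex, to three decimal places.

i: (-2)·(-6) - 3·2 = 12 - 6 = 6
j: 3·5 - 6·(-6) = 15 - (-36) = 51
k: 6·2 - (-2)·5 = 12 - (-10) = 22
m × n = (6, 51, 22)
|m × n| = √(6² + 51² + 22²) = √3121 ≈ 55.8659
area = ½ · 55.8659 ≈ 27.933

27.933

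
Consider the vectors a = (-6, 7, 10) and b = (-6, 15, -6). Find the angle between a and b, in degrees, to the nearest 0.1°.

69.8

a · b = (-6)·(-6) + 7·15 + 10·(-6) = 36 + 105 - 60 = 81
|a|² = 36 + 49 + 100 = 185,  |a| = √185 ≈ 13.601471
|b|² = 36 + 225 + 36 = 297,  |b| = √297 ≈ 17.233688
cos θ = 81 / (13.601471 · 17.233688) ≈ 0.34556
θ = arccos(0.34556) ≈ 69.8°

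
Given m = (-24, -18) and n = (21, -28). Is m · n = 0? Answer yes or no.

yes

m · n = (-24)·21 + (-18)·(-28) = -504 + 504 = 0
Zero, so the vectors are orthogonal.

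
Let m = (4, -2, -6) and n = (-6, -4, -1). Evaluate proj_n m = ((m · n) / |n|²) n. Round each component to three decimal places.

(1.132, 0.755, 0.189)

m · n = 4·(-6) + (-2)·(-4) + (-6)·(-1) = -24 + 8 + 6 = -10
|n|² = 36 + 16 + 1 = 53
proj_n m = (-10/53) · (-6, -4, -1) ≈ (1.132, 0.755, 0.189)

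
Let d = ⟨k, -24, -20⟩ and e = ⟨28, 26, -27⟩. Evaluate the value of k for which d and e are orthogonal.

3

d · e = k·28 + (-24)·26 + (-20)·(-27) = -84 + 28k
Set equal to 0: 28k = 84, so k = 3.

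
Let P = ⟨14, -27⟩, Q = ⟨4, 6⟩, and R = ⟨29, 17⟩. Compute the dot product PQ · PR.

1302

PQ = Q − P = (-10, 33)
PR = R − P = (15, 44)
PQ · PR = (-10)·15 + 33·44 = -150 + 1452 = 1302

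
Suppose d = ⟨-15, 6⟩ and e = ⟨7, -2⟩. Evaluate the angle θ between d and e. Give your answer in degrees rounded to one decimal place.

d · e = (-15)·7 + 6·(-2) = -105 - 12 = -117
|d|² = 225 + 36 = 261,  |d| = √261 ≈ 16.155494
|e|² = 49 + 4 = 53,  |e| = √53 ≈ 7.280110
cos θ = -117 / (16.155494 · 7.280110) ≈ -0.99478
θ = arccos(-0.99478) ≈ 174.1°

174.1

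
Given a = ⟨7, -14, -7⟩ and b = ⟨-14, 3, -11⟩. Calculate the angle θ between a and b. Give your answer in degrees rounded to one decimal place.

a · b = 7·(-14) + (-14)·3 + (-7)·(-11) = -98 - 42 + 77 = -63
|a|² = 49 + 196 + 49 = 294,  |a| = √294 ≈ 17.146428
|b|² = 196 + 9 + 121 = 326,  |b| = √326 ≈ 18.055470
cos θ = -63 / (17.146428 · 18.055470) ≈ -0.20350
θ = arccos(-0.20350) ≈ 101.7°

101.7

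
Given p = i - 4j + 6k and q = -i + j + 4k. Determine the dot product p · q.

p · q = 1·(-1) + (-4)·1 + 6·4 = -1 - 4 + 24 = 19

19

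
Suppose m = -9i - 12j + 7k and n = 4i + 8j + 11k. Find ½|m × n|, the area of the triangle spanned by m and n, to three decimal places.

i: (-12)·11 - 7·8 = -132 - 56 = -188
j: 7·4 - (-9)·11 = 28 - (-99) = 127
k: (-9)·8 - (-12)·4 = -72 - (-48) = -24
m × n = (-188, 127, -24)
|m × n| = √((-188)² + 127² + (-24)²) = √52049 ≈ 228.1425
area = ½ · 228.1425 ≈ 114.071

114.071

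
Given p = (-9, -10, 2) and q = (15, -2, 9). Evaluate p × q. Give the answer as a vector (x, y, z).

i: (-10)·9 - 2·(-2) = -90 - (-4) = -86
j: 2·15 - (-9)·9 = 30 - (-81) = 111
k: (-9)·(-2) - (-10)·15 = 18 - (-150) = 168
p × q = (-86, 111, 168)

(-86, 111, 168)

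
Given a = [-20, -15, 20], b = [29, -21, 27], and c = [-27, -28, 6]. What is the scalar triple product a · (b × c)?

b × c:
i: (-21)·6 - 27·(-28) = -126 - (-756) = 630
j: 27·(-27) - 29·6 = -729 - 174 = -903
k: 29·(-28) - (-21)·(-27) = -812 - 567 = -1379
b × c = (630, -903, -1379)
a · (b × c) = (-20)·630 + (-15)·(-903) + 20·(-1379) = -12600 + 13545 - 27580 = -26635

-26635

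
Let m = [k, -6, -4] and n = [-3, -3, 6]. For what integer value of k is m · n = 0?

m · n = k·(-3) + (-6)·(-3) + (-4)·6 = -6 - 3k
Set equal to 0: -3k = 6, so k = -2.

-2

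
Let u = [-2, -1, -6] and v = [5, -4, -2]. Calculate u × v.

(-22, -34, 13)

i: (-1)·(-2) - (-6)·(-4) = 2 - 24 = -22
j: (-6)·5 - (-2)·(-2) = -30 - 4 = -34
k: (-2)·(-4) - (-1)·5 = 8 - (-5) = 13
u × v = (-22, -34, 13)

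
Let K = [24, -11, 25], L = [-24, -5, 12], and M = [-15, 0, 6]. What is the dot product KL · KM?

2185

KL = L − K = (-48, 6, -13)
KM = M − K = (-39, 11, -19)
KL · KM = (-48)·(-39) + 6·11 + (-13)·(-19) = 1872 + 66 + 247 = 2185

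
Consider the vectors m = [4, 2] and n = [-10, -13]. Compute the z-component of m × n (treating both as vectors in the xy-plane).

4·(-13) - 2·(-10) = -52 - (-20) = -32

-32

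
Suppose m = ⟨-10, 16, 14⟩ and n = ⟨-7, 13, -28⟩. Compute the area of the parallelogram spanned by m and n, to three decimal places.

734.920

i: 16·(-28) - 14·13 = -448 - 182 = -630
j: 14·(-7) - (-10)·(-28) = -98 - 280 = -378
k: (-10)·13 - 16·(-7) = -130 - (-112) = -18
m × n = (-630, -378, -18)
|m × n| = √((-630)² + (-378)² + (-18)²) = √540108 ≈ 734.9204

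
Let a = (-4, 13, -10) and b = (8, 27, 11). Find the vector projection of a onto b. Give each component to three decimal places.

(1.829, 6.174, 2.515)

a · b = (-4)·8 + 13·27 + (-10)·11 = -32 + 351 - 110 = 209
|b|² = 64 + 729 + 121 = 914
proj_b a = (209/914) · (8, 27, 11) ≈ (1.829, 6.174, 2.515)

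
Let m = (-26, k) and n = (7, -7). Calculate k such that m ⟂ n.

m · n = (-26)·7 + k·(-7) = -182 - 7k
Set equal to 0: -7k = 182, so k = -26.

-26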